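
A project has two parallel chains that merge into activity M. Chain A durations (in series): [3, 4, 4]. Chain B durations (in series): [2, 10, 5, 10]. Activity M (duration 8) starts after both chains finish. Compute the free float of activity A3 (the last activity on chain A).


ES(A3) = sum of predecessors on chain A = 7
EF(A3) = ES + duration = 7 + 4 = 11
Successor of A3 is M. ES(M) = max(sum(A), sum(B)) = max(11, 27) = 27
Free float = ES(successor) - EF(current) = 27 - 11 = 16

16


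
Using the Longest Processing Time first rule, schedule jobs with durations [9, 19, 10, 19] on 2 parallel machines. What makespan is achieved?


Sort jobs in decreasing order (LPT): [19, 19, 10, 9]
Assign each job to the least loaded machine:
  Machine 1: jobs [19, 10], load = 29
  Machine 2: jobs [19, 9], load = 28
Makespan = max load = 29

29


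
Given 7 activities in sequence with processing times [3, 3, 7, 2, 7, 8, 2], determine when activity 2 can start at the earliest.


Activity 2 starts after activities 1 through 1 complete.
Predecessor durations: [3]
ES = 3 = 3

3


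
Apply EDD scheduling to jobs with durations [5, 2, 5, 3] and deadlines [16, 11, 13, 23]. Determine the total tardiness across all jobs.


Sort by due date (EDD order): [(2, 11), (5, 13), (5, 16), (3, 23)]
Compute completion times and tardiness:
  Job 1: p=2, d=11, C=2, tardiness=max(0,2-11)=0
  Job 2: p=5, d=13, C=7, tardiness=max(0,7-13)=0
  Job 3: p=5, d=16, C=12, tardiness=max(0,12-16)=0
  Job 4: p=3, d=23, C=15, tardiness=max(0,15-23)=0
Total tardiness = 0

0


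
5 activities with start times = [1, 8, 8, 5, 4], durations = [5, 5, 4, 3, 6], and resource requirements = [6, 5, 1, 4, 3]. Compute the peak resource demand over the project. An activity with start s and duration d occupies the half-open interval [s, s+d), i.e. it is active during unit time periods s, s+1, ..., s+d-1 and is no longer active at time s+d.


Each activity i is active on [start_i, start_i + duration_i).
Compute total resource usage per time slot:
  t=0: active resources = [], total = 0
  t=1: active resources = [6], total = 6
  t=2: active resources = [6], total = 6
  t=3: active resources = [6], total = 6
  t=4: active resources = [6, 3], total = 9
  t=5: active resources = [6, 4, 3], total = 13
  t=6: active resources = [4, 3], total = 7
  t=7: active resources = [4, 3], total = 7
  t=8: active resources = [5, 1, 3], total = 9
  t=9: active resources = [5, 1, 3], total = 9
  t=10: active resources = [5, 1], total = 6
  t=11: active resources = [5, 1], total = 6
  t=12: active resources = [5], total = 5
Peak resource demand = 13

13


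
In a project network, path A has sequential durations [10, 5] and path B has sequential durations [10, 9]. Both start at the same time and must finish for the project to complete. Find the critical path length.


Path A total = 10 + 5 = 15
Path B total = 10 + 9 = 19
Critical path = longest path = max(15, 19) = 19

19


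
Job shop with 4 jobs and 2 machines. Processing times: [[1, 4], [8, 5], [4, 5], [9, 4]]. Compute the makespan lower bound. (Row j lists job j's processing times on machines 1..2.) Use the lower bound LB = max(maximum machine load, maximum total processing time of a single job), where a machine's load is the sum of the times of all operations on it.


Machine loads:
  Machine 1: 1 + 8 + 4 + 9 = 22
  Machine 2: 4 + 5 + 5 + 4 = 18
Max machine load = 22
Job totals:
  Job 1: 5
  Job 2: 13
  Job 3: 9
  Job 4: 13
Max job total = 13
Lower bound = max(22, 13) = 22

22


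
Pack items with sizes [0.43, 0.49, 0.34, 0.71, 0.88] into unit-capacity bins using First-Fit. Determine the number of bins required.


Place items sequentially using First-Fit:
  Item 0.43 -> new Bin 1
  Item 0.49 -> Bin 1 (now 0.92)
  Item 0.34 -> new Bin 2
  Item 0.71 -> new Bin 3
  Item 0.88 -> new Bin 4
Total bins used = 4

4


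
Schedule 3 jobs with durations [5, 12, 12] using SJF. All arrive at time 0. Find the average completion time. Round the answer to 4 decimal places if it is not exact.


SJF order (ascending): [5, 12, 12]
Completion times:
  Job 1: burst=5, C=5
  Job 2: burst=12, C=17
  Job 3: burst=12, C=29
Average completion = 51/3 = 17.0

17.0


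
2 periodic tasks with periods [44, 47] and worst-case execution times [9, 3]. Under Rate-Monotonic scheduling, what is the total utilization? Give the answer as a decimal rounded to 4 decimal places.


Compute individual utilizations (exact fractions):
  Task 1: C/T = 9/44 (approx. 0.2045)
  Task 2: C/T = 3/47 (approx. 0.0638)
Total utilization U = 9/44 + 3/47 = 555/2068
Rounded to 4 decimal places: U = 0.2684
RM (Liu & Layland) bound for 2 tasks = 0.828427; compare with U = 555/2068 (approx. 0.268375)
U <= bound, so schedulable by RM sufficient condition.

0.2684


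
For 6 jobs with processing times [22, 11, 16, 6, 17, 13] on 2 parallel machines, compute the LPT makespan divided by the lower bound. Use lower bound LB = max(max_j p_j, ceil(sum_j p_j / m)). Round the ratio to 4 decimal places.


LPT order: [22, 17, 16, 13, 11, 6]
Machine loads after assignment: [41, 44]
LPT makespan = 44
Lower bound = max(max_job, ceil(total/2)) = max(22, 43) = 43
Ratio = 44 / 43 = 1.0233

1.0233


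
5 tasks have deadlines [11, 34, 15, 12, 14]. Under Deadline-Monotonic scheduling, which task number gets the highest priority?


Sort tasks by relative deadline (ascending):
  Task 1: deadline = 11
  Task 4: deadline = 12
  Task 5: deadline = 14
  Task 3: deadline = 15
  Task 2: deadline = 34
Priority order (highest first): [1, 4, 5, 3, 2]
Highest priority task = 1

1


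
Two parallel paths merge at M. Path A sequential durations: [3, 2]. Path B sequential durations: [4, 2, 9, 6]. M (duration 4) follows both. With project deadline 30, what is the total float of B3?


Forward pass: ES(B3) = sum of predecessors on chain B = 6
EF = ES + duration = 6 + 9 = 15
Backward pass: LF(M) = deadline = 30; LS(M) = 30 - 4 = 26
LF(B3) = LS(M) - sum(successors on chain B) = 26 - 6 = 20
LS = LF - duration = 20 - 9 = 11
Total float = LS - ES = 11 - 6 = 5

5


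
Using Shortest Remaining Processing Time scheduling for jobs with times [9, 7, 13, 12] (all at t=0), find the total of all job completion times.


Since all jobs arrive at t=0, SRPT equals SPT ordering.
SPT order: [7, 9, 12, 13]
Completion times:
  Job 1: p=7, C=7
  Job 2: p=9, C=16
  Job 3: p=12, C=28
  Job 4: p=13, C=41
Total completion time = 7 + 16 + 28 + 41 = 92

92


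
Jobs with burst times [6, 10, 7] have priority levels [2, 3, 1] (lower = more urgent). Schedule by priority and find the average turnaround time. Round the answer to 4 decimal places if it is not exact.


Sort by priority (ascending = highest first):
Order: [(1, 7), (2, 6), (3, 10)]
Completion times:
  Priority 1, burst=7, C=7
  Priority 2, burst=6, C=13
  Priority 3, burst=10, C=23
Average turnaround = 43/3 = 14.3333

14.3333


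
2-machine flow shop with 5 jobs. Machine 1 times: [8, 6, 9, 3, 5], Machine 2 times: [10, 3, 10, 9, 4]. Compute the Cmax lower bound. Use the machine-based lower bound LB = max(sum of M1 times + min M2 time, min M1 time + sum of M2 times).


LB1 = sum(M1 times) + min(M2 times) = 31 + 3 = 34
LB2 = min(M1 times) + sum(M2 times) = 3 + 36 = 39
Lower bound = max(LB1, LB2) = max(34, 39) = 39

39


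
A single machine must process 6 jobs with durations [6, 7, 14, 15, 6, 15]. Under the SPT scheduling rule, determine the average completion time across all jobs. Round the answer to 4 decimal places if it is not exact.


Sort jobs by processing time (SPT order): [6, 6, 7, 14, 15, 15]
Compute completion times sequentially:
  Job 1: processing = 6, completes at 6
  Job 2: processing = 6, completes at 12
  Job 3: processing = 7, completes at 19
  Job 4: processing = 14, completes at 33
  Job 5: processing = 15, completes at 48
  Job 6: processing = 15, completes at 63
Sum of completion times = 181
Average completion time = 181/6 = 30.1667

30.1667


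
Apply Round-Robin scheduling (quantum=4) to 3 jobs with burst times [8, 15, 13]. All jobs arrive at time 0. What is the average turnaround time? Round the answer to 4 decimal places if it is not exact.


Time quantum = 4
Execution trace:
  J1 runs 4 units, time = 4
  J2 runs 4 units, time = 8
  J3 runs 4 units, time = 12
  J1 runs 4 units, time = 16
  J2 runs 4 units, time = 20
  J3 runs 4 units, time = 24
  J2 runs 4 units, time = 28
  J3 runs 4 units, time = 32
  J2 runs 3 units, time = 35
  J3 runs 1 units, time = 36
Finish times: [16, 35, 36]
Average turnaround = 87/3 = 29.0

29.0


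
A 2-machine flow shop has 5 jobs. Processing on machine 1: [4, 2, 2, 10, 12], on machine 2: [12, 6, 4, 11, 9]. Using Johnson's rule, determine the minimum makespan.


Apply Johnson's rule:
  Group 1 (a <= b): [(2, 2, 6), (3, 2, 4), (1, 4, 12), (4, 10, 11)]
  Group 2 (a > b): [(5, 12, 9)]
Optimal job order: [2, 3, 1, 4, 5]
Schedule:
  Job 2: M1 done at 2, M2 done at 8
  Job 3: M1 done at 4, M2 done at 12
  Job 1: M1 done at 8, M2 done at 24
  Job 4: M1 done at 18, M2 done at 35
  Job 5: M1 done at 30, M2 done at 44
Makespan = 44

44


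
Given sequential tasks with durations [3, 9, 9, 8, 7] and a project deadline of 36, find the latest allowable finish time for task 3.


LF(activity 3) = deadline - sum of successor durations
Successors: activities 4 through 5 with durations [8, 7]
Sum of successor durations = 15
LF = 36 - 15 = 21

21


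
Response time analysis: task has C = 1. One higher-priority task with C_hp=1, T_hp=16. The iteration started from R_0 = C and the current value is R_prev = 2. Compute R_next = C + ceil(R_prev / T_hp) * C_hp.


R_next = C + ceil(R_prev / T_hp) * C_hp
ceil(2 / 16) = ceil(0.125) = 1
Interference = 1 * 1 = 1
R_next = 1 + 1 = 2
R_next = R_prev, so the iteration has converged (response time = 2).

2


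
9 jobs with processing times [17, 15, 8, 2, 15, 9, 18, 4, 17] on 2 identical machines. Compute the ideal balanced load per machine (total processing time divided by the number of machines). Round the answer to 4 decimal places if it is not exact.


Total processing time = 17 + 15 + 8 + 2 + 15 + 9 + 18 + 4 + 17 = 105
Number of machines = 2
Ideal balanced load = 105 / 2 = 52.5

52.5


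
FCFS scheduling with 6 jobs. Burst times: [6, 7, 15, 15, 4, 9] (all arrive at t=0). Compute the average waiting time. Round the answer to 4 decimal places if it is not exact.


FCFS order (as given): [6, 7, 15, 15, 4, 9]
Waiting times:
  Job 1: wait = 0
  Job 2: wait = 6
  Job 3: wait = 13
  Job 4: wait = 28
  Job 5: wait = 43
  Job 6: wait = 47
Sum of waiting times = 137
Average waiting time = 137/6 = 22.8333

22.8333


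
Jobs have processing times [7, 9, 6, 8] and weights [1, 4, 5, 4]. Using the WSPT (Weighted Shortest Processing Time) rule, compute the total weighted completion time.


Compute p/w ratios and sort ascending (WSPT): [(6, 5), (8, 4), (9, 4), (7, 1)]
Compute weighted completion times:
  Job (p=6,w=5): C=6, w*C=5*6=30
  Job (p=8,w=4): C=14, w*C=4*14=56
  Job (p=9,w=4): C=23, w*C=4*23=92
  Job (p=7,w=1): C=30, w*C=1*30=30
Total weighted completion time = 208

208


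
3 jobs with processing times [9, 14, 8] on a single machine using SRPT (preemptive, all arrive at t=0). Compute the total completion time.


Since all jobs arrive at t=0, SRPT equals SPT ordering.
SPT order: [8, 9, 14]
Completion times:
  Job 1: p=8, C=8
  Job 2: p=9, C=17
  Job 3: p=14, C=31
Total completion time = 8 + 17 + 31 = 56

56


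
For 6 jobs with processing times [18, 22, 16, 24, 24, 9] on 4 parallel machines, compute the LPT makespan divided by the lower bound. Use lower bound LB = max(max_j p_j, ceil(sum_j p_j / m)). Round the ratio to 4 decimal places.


LPT order: [24, 24, 22, 18, 16, 9]
Machine loads after assignment: [24, 24, 31, 34]
LPT makespan = 34
Lower bound = max(max_job, ceil(total/4)) = max(24, 29) = 29
Ratio = 34 / 29 = 1.1724

1.1724


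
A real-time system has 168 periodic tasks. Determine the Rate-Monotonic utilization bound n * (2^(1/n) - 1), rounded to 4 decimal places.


Compute 2^(1/168) = 1.0041343992
Subtract 1: 1.0041343992 - 1 = 0.0041343992
Multiply by n: 168 * 0.0041343992 = 0.6945790656
Round to 4 dp: 0.6946

0.6946


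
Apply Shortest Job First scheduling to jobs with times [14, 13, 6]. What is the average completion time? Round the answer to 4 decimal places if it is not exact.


SJF order (ascending): [6, 13, 14]
Completion times:
  Job 1: burst=6, C=6
  Job 2: burst=13, C=19
  Job 3: burst=14, C=33
Average completion = 58/3 = 19.3333

19.3333


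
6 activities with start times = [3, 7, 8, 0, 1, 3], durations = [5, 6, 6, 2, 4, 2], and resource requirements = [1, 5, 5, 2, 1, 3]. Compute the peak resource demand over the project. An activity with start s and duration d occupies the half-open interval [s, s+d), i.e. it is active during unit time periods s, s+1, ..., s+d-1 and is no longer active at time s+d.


Each activity i is active on [start_i, start_i + duration_i).
Compute total resource usage per time slot:
  t=0: active resources = [2], total = 2
  t=1: active resources = [2, 1], total = 3
  t=2: active resources = [1], total = 1
  t=3: active resources = [1, 1, 3], total = 5
  t=4: active resources = [1, 1, 3], total = 5
  t=5: active resources = [1], total = 1
  t=6: active resources = [1], total = 1
  t=7: active resources = [1, 5], total = 6
  t=8: active resources = [5, 5], total = 10
  t=9: active resources = [5, 5], total = 10
  t=10: active resources = [5, 5], total = 10
  t=11: active resources = [5, 5], total = 10
  t=12: active resources = [5, 5], total = 10
  t=13: active resources = [5], total = 5
Peak resource demand = 10

10


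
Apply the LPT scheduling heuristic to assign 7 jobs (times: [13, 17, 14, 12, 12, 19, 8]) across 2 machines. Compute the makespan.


Sort jobs in decreasing order (LPT): [19, 17, 14, 13, 12, 12, 8]
Assign each job to the least loaded machine:
  Machine 1: jobs [19, 13, 12], load = 44
  Machine 2: jobs [17, 14, 12, 8], load = 51
Makespan = max load = 51

51


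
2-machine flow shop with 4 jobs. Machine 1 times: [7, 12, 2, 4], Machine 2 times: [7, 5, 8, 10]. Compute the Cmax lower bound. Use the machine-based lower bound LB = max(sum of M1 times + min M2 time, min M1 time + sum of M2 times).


LB1 = sum(M1 times) + min(M2 times) = 25 + 5 = 30
LB2 = min(M1 times) + sum(M2 times) = 2 + 30 = 32
Lower bound = max(LB1, LB2) = max(30, 32) = 32

32


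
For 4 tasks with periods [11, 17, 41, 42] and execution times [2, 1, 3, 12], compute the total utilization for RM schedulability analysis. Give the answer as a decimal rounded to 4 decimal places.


Compute individual utilizations (exact fractions):
  Task 1: C/T = 2/11 (approx. 0.1818)
  Task 2: C/T = 1/17 (approx. 0.0588)
  Task 3: C/T = 3/41 (approx. 0.0732)
  Task 4: C/T = 12/42 = 2/7 (approx. 0.2857)
Total utilization U = 2/11 + 1/17 + 3/41 + 2/7 = 32176/53669
Rounded to 4 decimal places: U = 0.5995
RM (Liu & Layland) bound for 4 tasks = 0.756828; compare with U = 32176/53669 (approx. 0.599527)
U <= bound, so schedulable by RM sufficient condition.

0.5995


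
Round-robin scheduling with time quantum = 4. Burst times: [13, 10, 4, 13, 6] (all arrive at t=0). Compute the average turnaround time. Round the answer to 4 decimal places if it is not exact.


Time quantum = 4
Execution trace:
  J1 runs 4 units, time = 4
  J2 runs 4 units, time = 8
  J3 runs 4 units, time = 12
  J4 runs 4 units, time = 16
  J5 runs 4 units, time = 20
  J1 runs 4 units, time = 24
  J2 runs 4 units, time = 28
  J4 runs 4 units, time = 32
  J5 runs 2 units, time = 34
  J1 runs 4 units, time = 38
  J2 runs 2 units, time = 40
  J4 runs 4 units, time = 44
  J1 runs 1 units, time = 45
  J4 runs 1 units, time = 46
Finish times: [45, 40, 12, 46, 34]
Average turnaround = 177/5 = 35.4

35.4


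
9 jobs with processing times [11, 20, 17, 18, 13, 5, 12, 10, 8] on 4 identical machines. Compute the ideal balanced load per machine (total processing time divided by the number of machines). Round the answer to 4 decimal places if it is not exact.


Total processing time = 11 + 20 + 17 + 18 + 13 + 5 + 12 + 10 + 8 = 114
Number of machines = 4
Ideal balanced load = 114 / 4 = 28.5

28.5


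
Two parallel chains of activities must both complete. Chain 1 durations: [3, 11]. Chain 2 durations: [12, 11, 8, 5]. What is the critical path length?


Path A total = 3 + 11 = 14
Path B total = 12 + 11 + 8 + 5 = 36
Critical path = longest path = max(14, 36) = 36

36


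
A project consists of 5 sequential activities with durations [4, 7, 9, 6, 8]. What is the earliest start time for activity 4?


Activity 4 starts after activities 1 through 3 complete.
Predecessor durations: [4, 7, 9]
ES = 4 + 7 + 9 = 20

20


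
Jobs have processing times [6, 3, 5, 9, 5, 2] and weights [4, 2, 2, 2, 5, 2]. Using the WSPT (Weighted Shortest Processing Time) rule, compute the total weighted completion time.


Compute p/w ratios and sort ascending (WSPT): [(5, 5), (2, 2), (6, 4), (3, 2), (5, 2), (9, 2)]
Compute weighted completion times:
  Job (p=5,w=5): C=5, w*C=5*5=25
  Job (p=2,w=2): C=7, w*C=2*7=14
  Job (p=6,w=4): C=13, w*C=4*13=52
  Job (p=3,w=2): C=16, w*C=2*16=32
  Job (p=5,w=2): C=21, w*C=2*21=42
  Job (p=9,w=2): C=30, w*C=2*30=60
Total weighted completion time = 225

225


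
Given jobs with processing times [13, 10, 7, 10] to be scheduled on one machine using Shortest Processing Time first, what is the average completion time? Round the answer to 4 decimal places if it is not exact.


Sort jobs by processing time (SPT order): [7, 10, 10, 13]
Compute completion times sequentially:
  Job 1: processing = 7, completes at 7
  Job 2: processing = 10, completes at 17
  Job 3: processing = 10, completes at 27
  Job 4: processing = 13, completes at 40
Sum of completion times = 91
Average completion time = 91/4 = 22.75

22.75


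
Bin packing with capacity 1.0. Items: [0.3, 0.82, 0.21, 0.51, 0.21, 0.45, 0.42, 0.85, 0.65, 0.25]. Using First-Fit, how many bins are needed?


Place items sequentially using First-Fit:
  Item 0.3 -> new Bin 1
  Item 0.82 -> new Bin 2
  Item 0.21 -> Bin 1 (now 0.51)
  Item 0.51 -> new Bin 3
  Item 0.21 -> Bin 1 (now 0.72)
  Item 0.45 -> Bin 3 (now 0.96)
  Item 0.42 -> new Bin 4
  Item 0.85 -> new Bin 5
  Item 0.65 -> new Bin 6
  Item 0.25 -> Bin 1 (now 0.97)
Total bins used = 6

6


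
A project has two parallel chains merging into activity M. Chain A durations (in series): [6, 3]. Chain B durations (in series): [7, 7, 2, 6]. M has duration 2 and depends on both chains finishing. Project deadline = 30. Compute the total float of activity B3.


Forward pass: ES(B3) = sum of predecessors on chain B = 14
EF = ES + duration = 14 + 2 = 16
Backward pass: LF(M) = deadline = 30; LS(M) = 30 - 2 = 28
LF(B3) = LS(M) - sum(successors on chain B) = 28 - 6 = 22
LS = LF - duration = 22 - 2 = 20
Total float = LS - ES = 20 - 14 = 6

6


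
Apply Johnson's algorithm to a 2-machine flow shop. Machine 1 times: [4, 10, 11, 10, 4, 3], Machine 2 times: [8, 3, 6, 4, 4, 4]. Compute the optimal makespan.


Apply Johnson's rule:
  Group 1 (a <= b): [(6, 3, 4), (1, 4, 8), (5, 4, 4)]
  Group 2 (a > b): [(3, 11, 6), (4, 10, 4), (2, 10, 3)]
Optimal job order: [6, 1, 5, 3, 4, 2]
Schedule:
  Job 6: M1 done at 3, M2 done at 7
  Job 1: M1 done at 7, M2 done at 15
  Job 5: M1 done at 11, M2 done at 19
  Job 3: M1 done at 22, M2 done at 28
  Job 4: M1 done at 32, M2 done at 36
  Job 2: M1 done at 42, M2 done at 45
Makespan = 45

45


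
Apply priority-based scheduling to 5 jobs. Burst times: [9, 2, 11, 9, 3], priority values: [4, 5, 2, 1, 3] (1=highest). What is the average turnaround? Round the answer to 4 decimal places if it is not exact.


Sort by priority (ascending = highest first):
Order: [(1, 9), (2, 11), (3, 3), (4, 9), (5, 2)]
Completion times:
  Priority 1, burst=9, C=9
  Priority 2, burst=11, C=20
  Priority 3, burst=3, C=23
  Priority 4, burst=9, C=32
  Priority 5, burst=2, C=34
Average turnaround = 118/5 = 23.6

23.6


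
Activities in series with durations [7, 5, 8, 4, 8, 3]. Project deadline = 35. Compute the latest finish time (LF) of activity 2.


LF(activity 2) = deadline - sum of successor durations
Successors: activities 3 through 6 with durations [8, 4, 8, 3]
Sum of successor durations = 23
LF = 35 - 23 = 12

12


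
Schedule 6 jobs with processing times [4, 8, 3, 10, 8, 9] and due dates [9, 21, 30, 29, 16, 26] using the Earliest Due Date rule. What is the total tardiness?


Sort by due date (EDD order): [(4, 9), (8, 16), (8, 21), (9, 26), (10, 29), (3, 30)]
Compute completion times and tardiness:
  Job 1: p=4, d=9, C=4, tardiness=max(0,4-9)=0
  Job 2: p=8, d=16, C=12, tardiness=max(0,12-16)=0
  Job 3: p=8, d=21, C=20, tardiness=max(0,20-21)=0
  Job 4: p=9, d=26, C=29, tardiness=max(0,29-26)=3
  Job 5: p=10, d=29, C=39, tardiness=max(0,39-29)=10
  Job 6: p=3, d=30, C=42, tardiness=max(0,42-30)=12
Total tardiness = 25

25


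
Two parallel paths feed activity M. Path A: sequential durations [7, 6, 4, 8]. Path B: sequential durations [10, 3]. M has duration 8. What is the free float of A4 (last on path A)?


ES(A4) = sum of predecessors on chain A = 17
EF(A4) = ES + duration = 17 + 8 = 25
Successor of A4 is M. ES(M) = max(sum(A), sum(B)) = max(25, 13) = 25
Free float = ES(successor) - EF(current) = 25 - 25 = 0

0


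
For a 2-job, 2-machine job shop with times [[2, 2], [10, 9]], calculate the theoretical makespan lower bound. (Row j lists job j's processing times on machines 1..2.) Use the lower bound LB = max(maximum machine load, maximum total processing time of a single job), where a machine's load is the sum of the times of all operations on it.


Machine loads:
  Machine 1: 2 + 10 = 12
  Machine 2: 2 + 9 = 11
Max machine load = 12
Job totals:
  Job 1: 4
  Job 2: 19
Max job total = 19
Lower bound = max(12, 19) = 19

19


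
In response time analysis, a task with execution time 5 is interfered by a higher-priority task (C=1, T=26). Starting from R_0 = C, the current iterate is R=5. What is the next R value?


R_next = C + ceil(R_prev / T_hp) * C_hp
ceil(5 / 26) = ceil(0.1923) = 1
Interference = 1 * 1 = 1
R_next = 5 + 1 = 6

6


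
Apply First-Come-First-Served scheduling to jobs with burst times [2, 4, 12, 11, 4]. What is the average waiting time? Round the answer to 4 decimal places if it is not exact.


FCFS order (as given): [2, 4, 12, 11, 4]
Waiting times:
  Job 1: wait = 0
  Job 2: wait = 2
  Job 3: wait = 6
  Job 4: wait = 18
  Job 5: wait = 29
Sum of waiting times = 55
Average waiting time = 55/5 = 11.0

11.0


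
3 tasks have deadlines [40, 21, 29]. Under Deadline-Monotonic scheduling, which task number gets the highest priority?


Sort tasks by relative deadline (ascending):
  Task 2: deadline = 21
  Task 3: deadline = 29
  Task 1: deadline = 40
Priority order (highest first): [2, 3, 1]
Highest priority task = 2

2


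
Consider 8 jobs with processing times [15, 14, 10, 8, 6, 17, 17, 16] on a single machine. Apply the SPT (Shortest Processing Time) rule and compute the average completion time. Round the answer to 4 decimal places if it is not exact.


Sort jobs by processing time (SPT order): [6, 8, 10, 14, 15, 16, 17, 17]
Compute completion times sequentially:
  Job 1: processing = 6, completes at 6
  Job 2: processing = 8, completes at 14
  Job 3: processing = 10, completes at 24
  Job 4: processing = 14, completes at 38
  Job 5: processing = 15, completes at 53
  Job 6: processing = 16, completes at 69
  Job 7: processing = 17, completes at 86
  Job 8: processing = 17, completes at 103
Sum of completion times = 393
Average completion time = 393/8 = 49.125

49.125


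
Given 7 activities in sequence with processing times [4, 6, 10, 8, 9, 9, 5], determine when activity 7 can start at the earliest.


Activity 7 starts after activities 1 through 6 complete.
Predecessor durations: [4, 6, 10, 8, 9, 9]
ES = 4 + 6 + 10 + 8 + 9 + 9 = 46

46


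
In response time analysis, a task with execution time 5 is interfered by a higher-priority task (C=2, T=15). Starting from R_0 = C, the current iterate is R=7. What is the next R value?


R_next = C + ceil(R_prev / T_hp) * C_hp
ceil(7 / 15) = ceil(0.4667) = 1
Interference = 1 * 2 = 2
R_next = 5 + 2 = 7
R_next = R_prev, so the iteration has converged (response time = 7).

7


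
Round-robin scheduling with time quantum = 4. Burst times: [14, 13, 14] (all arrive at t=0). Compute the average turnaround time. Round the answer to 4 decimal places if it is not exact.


Time quantum = 4
Execution trace:
  J1 runs 4 units, time = 4
  J2 runs 4 units, time = 8
  J3 runs 4 units, time = 12
  J1 runs 4 units, time = 16
  J2 runs 4 units, time = 20
  J3 runs 4 units, time = 24
  J1 runs 4 units, time = 28
  J2 runs 4 units, time = 32
  J3 runs 4 units, time = 36
  J1 runs 2 units, time = 38
  J2 runs 1 units, time = 39
  J3 runs 2 units, time = 41
Finish times: [38, 39, 41]
Average turnaround = 118/3 = 39.3333

39.3333


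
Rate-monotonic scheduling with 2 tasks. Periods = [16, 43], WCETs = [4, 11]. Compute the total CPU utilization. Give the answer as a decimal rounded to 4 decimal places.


Compute individual utilizations (exact fractions):
  Task 1: C/T = 4/16 = 1/4 (approx. 0.25)
  Task 2: C/T = 11/43 (approx. 0.2558)
Total utilization U = 1/4 + 11/43 = 87/172
Rounded to 4 decimal places: U = 0.5058
RM (Liu & Layland) bound for 2 tasks = 0.828427; compare with U = 87/172 (approx. 0.505814)
U <= bound, so schedulable by RM sufficient condition.

0.5058


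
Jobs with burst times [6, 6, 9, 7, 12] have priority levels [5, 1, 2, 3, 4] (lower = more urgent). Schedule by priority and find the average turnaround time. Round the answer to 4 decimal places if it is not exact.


Sort by priority (ascending = highest first):
Order: [(1, 6), (2, 9), (3, 7), (4, 12), (5, 6)]
Completion times:
  Priority 1, burst=6, C=6
  Priority 2, burst=9, C=15
  Priority 3, burst=7, C=22
  Priority 4, burst=12, C=34
  Priority 5, burst=6, C=40
Average turnaround = 117/5 = 23.4

23.4


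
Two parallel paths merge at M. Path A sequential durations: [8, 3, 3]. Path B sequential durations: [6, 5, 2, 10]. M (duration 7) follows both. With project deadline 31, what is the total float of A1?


Forward pass: ES(A1) = sum of predecessors on chain A = 0
EF = ES + duration = 0 + 8 = 8
Backward pass: LF(M) = deadline = 31; LS(M) = 31 - 7 = 24
LF(A1) = LS(M) - sum(successors on chain A) = 24 - 6 = 18
LS = LF - duration = 18 - 8 = 10
Total float = LS - ES = 10 - 0 = 10

10


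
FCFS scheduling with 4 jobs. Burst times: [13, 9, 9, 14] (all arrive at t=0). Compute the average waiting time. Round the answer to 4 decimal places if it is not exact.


FCFS order (as given): [13, 9, 9, 14]
Waiting times:
  Job 1: wait = 0
  Job 2: wait = 13
  Job 3: wait = 22
  Job 4: wait = 31
Sum of waiting times = 66
Average waiting time = 66/4 = 16.5

16.5


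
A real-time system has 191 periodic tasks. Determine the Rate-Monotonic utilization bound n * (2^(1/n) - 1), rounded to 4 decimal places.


Compute 2^(1/191) = 1.0036356358
Subtract 1: 1.0036356358 - 1 = 0.0036356358
Multiply by n: 191 * 0.0036356358 = 0.6944064378
Round to 4 dp: 0.6944

0.6944


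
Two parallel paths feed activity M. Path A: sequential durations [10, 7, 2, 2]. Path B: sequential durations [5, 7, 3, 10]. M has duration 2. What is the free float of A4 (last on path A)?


ES(A4) = sum of predecessors on chain A = 19
EF(A4) = ES + duration = 19 + 2 = 21
Successor of A4 is M. ES(M) = max(sum(A), sum(B)) = max(21, 25) = 25
Free float = ES(successor) - EF(current) = 25 - 21 = 4

4


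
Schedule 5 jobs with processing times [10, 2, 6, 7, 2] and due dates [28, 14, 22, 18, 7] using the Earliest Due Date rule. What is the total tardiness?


Sort by due date (EDD order): [(2, 7), (2, 14), (7, 18), (6, 22), (10, 28)]
Compute completion times and tardiness:
  Job 1: p=2, d=7, C=2, tardiness=max(0,2-7)=0
  Job 2: p=2, d=14, C=4, tardiness=max(0,4-14)=0
  Job 3: p=7, d=18, C=11, tardiness=max(0,11-18)=0
  Job 4: p=6, d=22, C=17, tardiness=max(0,17-22)=0
  Job 5: p=10, d=28, C=27, tardiness=max(0,27-28)=0
Total tardiness = 0

0


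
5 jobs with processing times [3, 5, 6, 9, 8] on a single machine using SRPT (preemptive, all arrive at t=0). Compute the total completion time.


Since all jobs arrive at t=0, SRPT equals SPT ordering.
SPT order: [3, 5, 6, 8, 9]
Completion times:
  Job 1: p=3, C=3
  Job 2: p=5, C=8
  Job 3: p=6, C=14
  Job 4: p=8, C=22
  Job 5: p=9, C=31
Total completion time = 3 + 8 + 14 + 22 + 31 = 78

78


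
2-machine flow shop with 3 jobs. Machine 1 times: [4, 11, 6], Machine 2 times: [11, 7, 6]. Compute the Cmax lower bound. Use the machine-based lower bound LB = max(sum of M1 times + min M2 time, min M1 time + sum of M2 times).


LB1 = sum(M1 times) + min(M2 times) = 21 + 6 = 27
LB2 = min(M1 times) + sum(M2 times) = 4 + 24 = 28
Lower bound = max(LB1, LB2) = max(27, 28) = 28

28


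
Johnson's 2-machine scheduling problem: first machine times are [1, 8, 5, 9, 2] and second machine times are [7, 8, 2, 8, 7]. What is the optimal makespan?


Apply Johnson's rule:
  Group 1 (a <= b): [(1, 1, 7), (5, 2, 7), (2, 8, 8)]
  Group 2 (a > b): [(4, 9, 8), (3, 5, 2)]
Optimal job order: [1, 5, 2, 4, 3]
Schedule:
  Job 1: M1 done at 1, M2 done at 8
  Job 5: M1 done at 3, M2 done at 15
  Job 2: M1 done at 11, M2 done at 23
  Job 4: M1 done at 20, M2 done at 31
  Job 3: M1 done at 25, M2 done at 33
Makespan = 33

33


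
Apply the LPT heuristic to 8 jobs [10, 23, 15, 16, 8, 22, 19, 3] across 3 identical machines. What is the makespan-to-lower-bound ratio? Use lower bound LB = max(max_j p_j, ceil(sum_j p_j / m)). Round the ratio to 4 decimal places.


LPT order: [23, 22, 19, 16, 15, 10, 8, 3]
Machine loads after assignment: [41, 37, 38]
LPT makespan = 41
Lower bound = max(max_job, ceil(total/3)) = max(23, 39) = 39
Ratio = 41 / 39 = 1.0513

1.0513


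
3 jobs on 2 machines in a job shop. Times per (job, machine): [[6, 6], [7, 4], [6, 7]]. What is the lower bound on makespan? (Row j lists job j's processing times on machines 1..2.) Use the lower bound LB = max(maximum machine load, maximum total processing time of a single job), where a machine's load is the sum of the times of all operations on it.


Machine loads:
  Machine 1: 6 + 7 + 6 = 19
  Machine 2: 6 + 4 + 7 = 17
Max machine load = 19
Job totals:
  Job 1: 12
  Job 2: 11
  Job 3: 13
Max job total = 13
Lower bound = max(19, 13) = 19

19


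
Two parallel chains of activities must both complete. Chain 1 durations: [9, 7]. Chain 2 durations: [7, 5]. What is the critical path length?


Path A total = 9 + 7 = 16
Path B total = 7 + 5 = 12
Critical path = longest path = max(16, 12) = 16

16


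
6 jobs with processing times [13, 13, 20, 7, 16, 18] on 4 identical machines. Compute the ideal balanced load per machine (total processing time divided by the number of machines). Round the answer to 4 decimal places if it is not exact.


Total processing time = 13 + 13 + 20 + 7 + 16 + 18 = 87
Number of machines = 4
Ideal balanced load = 87 / 4 = 21.75

21.75


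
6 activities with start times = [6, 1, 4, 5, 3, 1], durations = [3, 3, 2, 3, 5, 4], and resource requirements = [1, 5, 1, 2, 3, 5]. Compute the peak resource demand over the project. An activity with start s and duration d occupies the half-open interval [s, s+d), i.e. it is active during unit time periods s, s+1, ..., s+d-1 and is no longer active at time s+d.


Each activity i is active on [start_i, start_i + duration_i).
Compute total resource usage per time slot:
  t=0: active resources = [], total = 0
  t=1: active resources = [5, 5], total = 10
  t=2: active resources = [5, 5], total = 10
  t=3: active resources = [5, 3, 5], total = 13
  t=4: active resources = [1, 3, 5], total = 9
  t=5: active resources = [1, 2, 3], total = 6
  t=6: active resources = [1, 2, 3], total = 6
  t=7: active resources = [1, 2, 3], total = 6
  t=8: active resources = [1], total = 1
Peak resource demand = 13

13


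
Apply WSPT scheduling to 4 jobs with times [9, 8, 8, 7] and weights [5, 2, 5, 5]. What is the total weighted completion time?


Compute p/w ratios and sort ascending (WSPT): [(7, 5), (8, 5), (9, 5), (8, 2)]
Compute weighted completion times:
  Job (p=7,w=5): C=7, w*C=5*7=35
  Job (p=8,w=5): C=15, w*C=5*15=75
  Job (p=9,w=5): C=24, w*C=5*24=120
  Job (p=8,w=2): C=32, w*C=2*32=64
Total weighted completion time = 294

294


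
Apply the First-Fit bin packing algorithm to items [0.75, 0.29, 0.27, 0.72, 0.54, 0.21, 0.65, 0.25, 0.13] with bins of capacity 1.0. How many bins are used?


Place items sequentially using First-Fit:
  Item 0.75 -> new Bin 1
  Item 0.29 -> new Bin 2
  Item 0.27 -> Bin 2 (now 0.56)
  Item 0.72 -> new Bin 3
  Item 0.54 -> new Bin 4
  Item 0.21 -> Bin 1 (now 0.96)
  Item 0.65 -> new Bin 5
  Item 0.25 -> Bin 2 (now 0.81)
  Item 0.13 -> Bin 2 (now 0.94)
Total bins used = 5

5


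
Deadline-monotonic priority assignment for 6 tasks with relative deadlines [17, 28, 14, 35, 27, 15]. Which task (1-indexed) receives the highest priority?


Sort tasks by relative deadline (ascending):
  Task 3: deadline = 14
  Task 6: deadline = 15
  Task 1: deadline = 17
  Task 5: deadline = 27
  Task 2: deadline = 28
  Task 4: deadline = 35
Priority order (highest first): [3, 6, 1, 5, 2, 4]
Highest priority task = 3

3


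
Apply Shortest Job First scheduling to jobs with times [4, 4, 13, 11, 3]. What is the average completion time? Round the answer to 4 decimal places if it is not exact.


SJF order (ascending): [3, 4, 4, 11, 13]
Completion times:
  Job 1: burst=3, C=3
  Job 2: burst=4, C=7
  Job 3: burst=4, C=11
  Job 4: burst=11, C=22
  Job 5: burst=13, C=35
Average completion = 78/5 = 15.6

15.6


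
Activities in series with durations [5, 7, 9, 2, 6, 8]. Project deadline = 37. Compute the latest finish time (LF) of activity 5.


LF(activity 5) = deadline - sum of successor durations
Successors: activities 6 through 6 with durations [8]
Sum of successor durations = 8
LF = 37 - 8 = 29

29


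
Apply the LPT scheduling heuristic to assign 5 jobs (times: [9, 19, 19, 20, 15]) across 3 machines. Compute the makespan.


Sort jobs in decreasing order (LPT): [20, 19, 19, 15, 9]
Assign each job to the least loaded machine:
  Machine 1: jobs [20], load = 20
  Machine 2: jobs [19, 15], load = 34
  Machine 3: jobs [19, 9], load = 28
Makespan = max load = 34

34


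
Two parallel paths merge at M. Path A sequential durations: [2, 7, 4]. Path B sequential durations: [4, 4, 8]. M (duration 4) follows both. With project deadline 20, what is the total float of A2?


Forward pass: ES(A2) = sum of predecessors on chain A = 2
EF = ES + duration = 2 + 7 = 9
Backward pass: LF(M) = deadline = 20; LS(M) = 20 - 4 = 16
LF(A2) = LS(M) - sum(successors on chain A) = 16 - 4 = 12
LS = LF - duration = 12 - 7 = 5
Total float = LS - ES = 5 - 2 = 3

3


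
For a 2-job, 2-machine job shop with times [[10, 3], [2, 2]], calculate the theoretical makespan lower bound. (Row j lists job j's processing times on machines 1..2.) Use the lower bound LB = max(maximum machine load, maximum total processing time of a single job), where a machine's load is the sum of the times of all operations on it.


Machine loads:
  Machine 1: 10 + 2 = 12
  Machine 2: 3 + 2 = 5
Max machine load = 12
Job totals:
  Job 1: 13
  Job 2: 4
Max job total = 13
Lower bound = max(12, 13) = 13

13


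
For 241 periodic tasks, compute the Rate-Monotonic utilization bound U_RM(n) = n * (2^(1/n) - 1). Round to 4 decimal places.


Compute 2^(1/241) = 1.0028802694
Subtract 1: 1.0028802694 - 1 = 0.0028802694
Multiply by n: 241 * 0.0028802694 = 0.6941449254
Round to 4 dp: 0.6941

0.6941


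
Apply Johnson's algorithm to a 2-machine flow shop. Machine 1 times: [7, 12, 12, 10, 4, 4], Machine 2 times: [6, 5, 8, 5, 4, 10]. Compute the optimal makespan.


Apply Johnson's rule:
  Group 1 (a <= b): [(5, 4, 4), (6, 4, 10)]
  Group 2 (a > b): [(3, 12, 8), (1, 7, 6), (2, 12, 5), (4, 10, 5)]
Optimal job order: [5, 6, 3, 1, 2, 4]
Schedule:
  Job 5: M1 done at 4, M2 done at 8
  Job 6: M1 done at 8, M2 done at 18
  Job 3: M1 done at 20, M2 done at 28
  Job 1: M1 done at 27, M2 done at 34
  Job 2: M1 done at 39, M2 done at 44
  Job 4: M1 done at 49, M2 done at 54
Makespan = 54

54


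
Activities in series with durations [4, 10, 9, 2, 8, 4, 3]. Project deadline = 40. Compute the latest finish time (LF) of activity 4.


LF(activity 4) = deadline - sum of successor durations
Successors: activities 5 through 7 with durations [8, 4, 3]
Sum of successor durations = 15
LF = 40 - 15 = 25

25


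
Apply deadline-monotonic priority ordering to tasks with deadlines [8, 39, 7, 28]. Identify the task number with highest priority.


Sort tasks by relative deadline (ascending):
  Task 3: deadline = 7
  Task 1: deadline = 8
  Task 4: deadline = 28
  Task 2: deadline = 39
Priority order (highest first): [3, 1, 4, 2]
Highest priority task = 3

3


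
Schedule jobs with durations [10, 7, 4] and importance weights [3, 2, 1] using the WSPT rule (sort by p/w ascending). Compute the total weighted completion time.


Compute p/w ratios and sort ascending (WSPT): [(10, 3), (7, 2), (4, 1)]
Compute weighted completion times:
  Job (p=10,w=3): C=10, w*C=3*10=30
  Job (p=7,w=2): C=17, w*C=2*17=34
  Job (p=4,w=1): C=21, w*C=1*21=21
Total weighted completion time = 85

85


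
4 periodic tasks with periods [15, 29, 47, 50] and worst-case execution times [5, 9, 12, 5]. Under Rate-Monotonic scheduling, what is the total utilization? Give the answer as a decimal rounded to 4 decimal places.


Compute individual utilizations (exact fractions):
  Task 1: C/T = 5/15 = 1/3 (approx. 0.3333)
  Task 2: C/T = 9/29 (approx. 0.3103)
  Task 3: C/T = 12/47 (approx. 0.2553)
  Task 4: C/T = 5/50 = 1/10 (approx. 0.1)
Total utilization U = 1/3 + 9/29 + 12/47 + 1/10 = 40849/40890
Rounded to 4 decimal places: U = 0.9990
RM (Liu & Layland) bound for 4 tasks = 0.756828; compare with U = 40849/40890 (approx. 0.998997)
bound < U <= 1, so the RM sufficient condition is not met (inconclusive; an exact test such as response-time analysis is needed).

0.9990


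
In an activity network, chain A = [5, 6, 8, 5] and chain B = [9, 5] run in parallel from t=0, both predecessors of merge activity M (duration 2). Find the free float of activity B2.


ES(B2) = sum of predecessors on chain B = 9
EF(B2) = ES + duration = 9 + 5 = 14
Successor of B2 is M. ES(M) = max(sum(A), sum(B)) = max(24, 14) = 24
Free float = ES(successor) - EF(current) = 24 - 14 = 10

10


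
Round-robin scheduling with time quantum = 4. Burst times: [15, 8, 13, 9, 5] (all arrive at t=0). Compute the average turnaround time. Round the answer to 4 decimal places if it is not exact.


Time quantum = 4
Execution trace:
  J1 runs 4 units, time = 4
  J2 runs 4 units, time = 8
  J3 runs 4 units, time = 12
  J4 runs 4 units, time = 16
  J5 runs 4 units, time = 20
  J1 runs 4 units, time = 24
  J2 runs 4 units, time = 28
  J3 runs 4 units, time = 32
  J4 runs 4 units, time = 36
  J5 runs 1 units, time = 37
  J1 runs 4 units, time = 41
  J3 runs 4 units, time = 45
  J4 runs 1 units, time = 46
  J1 runs 3 units, time = 49
  J3 runs 1 units, time = 50
Finish times: [49, 28, 50, 46, 37]
Average turnaround = 210/5 = 42.0

42.0


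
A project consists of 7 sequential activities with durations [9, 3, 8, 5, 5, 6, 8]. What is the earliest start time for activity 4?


Activity 4 starts after activities 1 through 3 complete.
Predecessor durations: [9, 3, 8]
ES = 9 + 3 + 8 = 20

20


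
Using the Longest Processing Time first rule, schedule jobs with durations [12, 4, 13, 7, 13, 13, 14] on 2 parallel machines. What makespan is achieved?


Sort jobs in decreasing order (LPT): [14, 13, 13, 13, 12, 7, 4]
Assign each job to the least loaded machine:
  Machine 1: jobs [14, 13, 7, 4], load = 38
  Machine 2: jobs [13, 13, 12], load = 38
Makespan = max load = 38

38


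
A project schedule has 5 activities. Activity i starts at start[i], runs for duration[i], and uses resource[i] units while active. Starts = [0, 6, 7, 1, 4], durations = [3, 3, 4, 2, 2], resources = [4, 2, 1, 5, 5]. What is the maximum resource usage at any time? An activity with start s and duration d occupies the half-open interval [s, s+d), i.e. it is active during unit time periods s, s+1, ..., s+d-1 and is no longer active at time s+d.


Each activity i is active on [start_i, start_i + duration_i).
Compute total resource usage per time slot:
  t=0: active resources = [4], total = 4
  t=1: active resources = [4, 5], total = 9
  t=2: active resources = [4, 5], total = 9
  t=3: active resources = [], total = 0
  t=4: active resources = [5], total = 5
  t=5: active resources = [5], total = 5
  t=6: active resources = [2], total = 2
  t=7: active resources = [2, 1], total = 3
  t=8: active resources = [2, 1], total = 3
  t=9: active resources = [1], total = 1
  t=10: active resources = [1], total = 1
Peak resource demand = 9

9
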